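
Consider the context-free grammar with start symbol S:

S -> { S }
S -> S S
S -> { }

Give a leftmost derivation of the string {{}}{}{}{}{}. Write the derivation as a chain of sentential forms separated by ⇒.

S⇒SS⇒SSS⇒SSSS⇒SSSSS⇒{S}SSSS⇒{{}}SSSS⇒{{}}{}SSS⇒{{}}{}{}SS⇒{{}}{}{}{}S⇒{{}}{}{}{}{}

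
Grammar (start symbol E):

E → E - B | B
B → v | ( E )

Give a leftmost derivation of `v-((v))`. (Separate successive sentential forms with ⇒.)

E ⇒ E-B ⇒ B-B ⇒ v-B ⇒ v-(E) ⇒ v-(B) ⇒ v-((E)) ⇒ v-((B)) ⇒ v-((v))

E ⇒ E-B   [E → E - B]
E-B ⇒ B-B   [E → B]
B-B ⇒ v-B   [B → v]
v-B ⇒ v-(E)   [B → ( E )]
v-(E) ⇒ v-(B)   [E → B]
v-(B) ⇒ v-((E))   [B → ( E )]
v-((E)) ⇒ v-((B))   [E → B]
v-((B)) ⇒ v-((v))   [B → v]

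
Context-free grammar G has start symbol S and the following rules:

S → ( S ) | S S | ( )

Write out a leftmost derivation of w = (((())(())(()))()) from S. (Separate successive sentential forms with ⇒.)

S⇒(S)⇒(SS)⇒((S)S)⇒((SS)S)⇒(((S)S)S)⇒(((())S)S)⇒(((())SS)S)⇒(((())(S)S)S)⇒(((())(())S)S)⇒(((())(())(S))S)⇒(((())(())(()))S)⇒(((())(())(()))())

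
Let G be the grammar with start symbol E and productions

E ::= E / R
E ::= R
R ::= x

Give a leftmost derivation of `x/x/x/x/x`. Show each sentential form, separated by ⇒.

E ⇒ E/R ⇒ E/R/R ⇒ E/R/R/R ⇒ E/R/R/R/R ⇒ R/R/R/R/R ⇒ x/R/R/R/R ⇒ x/x/R/R/R ⇒ x/x/x/R/R ⇒ x/x/x/x/R ⇒ x/x/x/x/x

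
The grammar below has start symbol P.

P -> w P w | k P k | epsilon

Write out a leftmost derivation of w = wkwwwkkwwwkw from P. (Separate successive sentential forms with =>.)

P => wPw => wkPkw => wkwPwkw => wkwwPwwkw => wkwwwPwwwkw => wkwwwkPkwwwkw => wkwwwkkwwwkw

P => wPw   [P -> w P w]
wPw => wkPkw   [P -> k P k]
wkPkw => wkwPwkw   [P -> w P w]
wkwPwkw => wkwwPwwkw   [P -> w P w]
wkwwPwwkw => wkwwwPwwwkw   [P -> w P w]
wkwwwPwwwkw => wkwwwkPkwwwkw   [P -> k P k]
wkwwwkPkwwwkw => wkwwwkkwwwkw   [P -> epsilon]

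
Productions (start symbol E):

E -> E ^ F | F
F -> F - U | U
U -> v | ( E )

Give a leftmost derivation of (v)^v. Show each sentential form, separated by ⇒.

E ⇒ E^F   [E -> E ^ F]
E^F ⇒ F^F   [E -> F]
F^F ⇒ U^F   [F -> U]
U^F ⇒ (E)^F   [U -> ( E )]
(E)^F ⇒ (F)^F   [E -> F]
(F)^F ⇒ (U)^F   [F -> U]
(U)^F ⇒ (v)^F   [U -> v]
(v)^F ⇒ (v)^U   [F -> U]
(v)^U ⇒ (v)^v   [U -> v]

E ⇒ E^F ⇒ F^F ⇒ U^F ⇒ (E)^F ⇒ (F)^F ⇒ (U)^F ⇒ (v)^F ⇒ (v)^U ⇒ (v)^v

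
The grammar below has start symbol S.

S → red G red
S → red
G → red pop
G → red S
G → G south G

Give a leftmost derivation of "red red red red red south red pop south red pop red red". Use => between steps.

S => red G red   [S → red G red]
red G red => red red S red   [G → red S]
red red S red => red red red G red red   [S → red G red]
red red red G red red => red red red G south G red red   [G → G south G]
red red red G south G red red => red red red G south G south G red red   [G → G south G]
red red red G south G south G red red => red red red red S south G south G red red   [G → red S]
red red red red S south G south G red red => red red red red red south G south G red red   [S → red]
red red red red red south G south G red red => red red red red red south red pop south G red red   [G → red pop]
red red red red red south red pop south G red red => red red red red red south red pop south red pop red red   [G → red pop]

S => red G red => red red S red => red red red G red red => red red red G south G red red => red red red G south G south G red red => red red red red S south G south G red red => red red red red red south G south G red red => red red red red red south red pop south G red red => red red red red red south red pop south red pop red red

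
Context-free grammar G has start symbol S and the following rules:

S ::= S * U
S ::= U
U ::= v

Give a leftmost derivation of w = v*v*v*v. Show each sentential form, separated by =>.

S => S*U => S*U*U => S*U*U*U => U*U*U*U => v*U*U*U => v*v*U*U => v*v*v*U => v*v*v*v

S => S*U   [S ::= S * U]
S*U => S*U*U   [S ::= S * U]
S*U*U => S*U*U*U   [S ::= S * U]
S*U*U*U => U*U*U*U   [S ::= U]
U*U*U*U => v*U*U*U   [U ::= v]
v*U*U*U => v*v*U*U   [U ::= v]
v*v*U*U => v*v*v*U   [U ::= v]
v*v*v*U => v*v*v*v   [U ::= v]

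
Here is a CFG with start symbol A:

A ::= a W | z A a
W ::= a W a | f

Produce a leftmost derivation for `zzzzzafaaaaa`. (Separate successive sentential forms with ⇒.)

A⇒zAa⇒zzAaa⇒zzzAaaa⇒zzzzAaaaa⇒zzzzzAaaaaa⇒zzzzzaWaaaaa⇒zzzzzafaaaaa

A ⇒ zAa   [A ::= z A a]
zAa ⇒ zzAaa   [A ::= z A a]
zzAaa ⇒ zzzAaaa   [A ::= z A a]
zzzAaaa ⇒ zzzzAaaaa   [A ::= z A a]
zzzzAaaaa ⇒ zzzzzAaaaaa   [A ::= z A a]
zzzzzAaaaaa ⇒ zzzzzaWaaaaa   [A ::= a W]
zzzzzaWaaaaa ⇒ zzzzzafaaaaa   [W ::= f]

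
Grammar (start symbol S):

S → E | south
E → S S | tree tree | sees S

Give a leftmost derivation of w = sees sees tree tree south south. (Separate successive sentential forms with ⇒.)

S ⇒ E ⇒ sees S ⇒ sees E ⇒ sees S S ⇒ sees E S ⇒ sees S S S ⇒ sees E S S ⇒ sees sees S S S ⇒ sees sees E S S ⇒ sees sees tree tree S S ⇒ sees sees tree tree south S ⇒ sees sees tree tree south south

S ⇒ E   [S → E]
E ⇒ sees S   [E → sees S]
sees S ⇒ sees E   [S → E]
sees E ⇒ sees S S   [E → S S]
sees S S ⇒ sees E S   [S → E]
sees E S ⇒ sees S S S   [E → S S]
sees S S S ⇒ sees E S S   [S → E]
sees E S S ⇒ sees sees S S S   [E → sees S]
sees sees S S S ⇒ sees sees E S S   [S → E]
sees sees E S S ⇒ sees sees tree tree S S   [E → tree tree]
sees sees tree tree S S ⇒ sees sees tree tree south S   [S → south]
sees sees tree tree south S ⇒ sees sees tree tree south south   [S → south]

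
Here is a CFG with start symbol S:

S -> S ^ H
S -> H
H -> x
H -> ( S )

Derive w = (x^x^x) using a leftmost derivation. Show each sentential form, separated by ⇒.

S ⇒ H   [S -> H]
H ⇒ (S)   [H -> ( S )]
(S) ⇒ (S^H)   [S -> S ^ H]
(S^H) ⇒ (S^H^H)   [S -> S ^ H]
(S^H^H) ⇒ (H^H^H)   [S -> H]
(H^H^H) ⇒ (x^H^H)   [H -> x]
(x^H^H) ⇒ (x^x^H)   [H -> x]
(x^x^H) ⇒ (x^x^x)   [H -> x]

S⇒H⇒(S)⇒(S^H)⇒(S^H^H)⇒(H^H^H)⇒(x^H^H)⇒(x^x^H)⇒(x^x^x)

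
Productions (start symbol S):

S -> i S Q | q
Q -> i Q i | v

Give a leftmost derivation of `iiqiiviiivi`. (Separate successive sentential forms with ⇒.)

S ⇒ iSQ   [S -> i S Q]
iSQ ⇒ iiSQQ   [S -> i S Q]
iiSQQ ⇒ iiqQQ   [S -> q]
iiqQQ ⇒ iiqiQiQ   [Q -> i Q i]
iiqiQiQ ⇒ iiqiiQiiQ   [Q -> i Q i]
iiqiiQiiQ ⇒ iiqiiviiQ   [Q -> v]
iiqiiviiQ ⇒ iiqiiviiiQi   [Q -> i Q i]
iiqiiviiiQi ⇒ iiqiiviiivi   [Q -> v]

S ⇒ iSQ ⇒ iiSQQ ⇒ iiqQQ ⇒ iiqiQiQ ⇒ iiqiiQiiQ ⇒ iiqiiviiQ ⇒ iiqiiviiiQi ⇒ iiqiiviiivi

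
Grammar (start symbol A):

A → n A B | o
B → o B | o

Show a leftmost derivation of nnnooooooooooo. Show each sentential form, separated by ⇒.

A ⇒ nAB   [A → n A B]
nAB ⇒ nnABB   [A → n A B]
nnABB ⇒ nnnABBB   [A → n A B]
nnnABBB ⇒ nnnoBBB   [A → o]
nnnoBBB ⇒ nnnooBB   [B → o]
nnnooBB ⇒ nnnoooBB   [B → o B]
nnnoooBB ⇒ nnnooooBB   [B → o B]
nnnooooBB ⇒ nnnoooooBB   [B → o B]
nnnoooooBB ⇒ nnnooooooBB   [B → o B]
nnnooooooBB ⇒ nnnoooooooBB   [B → o B]
nnnoooooooBB ⇒ nnnooooooooB   [B → o]
nnnooooooooB ⇒ nnnoooooooooB   [B → o B]
nnnoooooooooB ⇒ nnnooooooooooB   [B → o B]
nnnooooooooooB ⇒ nnnooooooooooo   [B → o]

A⇒nAB⇒nnABB⇒nnnABBB⇒nnnoBBB⇒nnnooBB⇒nnnoooBB⇒nnnooooBB⇒nnnoooooBB⇒nnnooooooBB⇒nnnoooooooBB⇒nnnooooooooB⇒nnnoooooooooB⇒nnnooooooooooB⇒nnnooooooooooo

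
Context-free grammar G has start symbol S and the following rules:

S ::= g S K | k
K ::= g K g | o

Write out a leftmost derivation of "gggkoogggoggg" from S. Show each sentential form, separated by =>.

S => gSK => ggSKK => gggSKKK => gggkKKK => gggkoKK => gggkooK => gggkoogKg => gggkooggKgg => gggkoogggKggg => gggkoogggoggg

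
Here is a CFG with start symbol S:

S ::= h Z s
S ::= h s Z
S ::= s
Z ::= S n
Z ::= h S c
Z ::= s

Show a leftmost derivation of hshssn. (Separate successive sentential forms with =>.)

S => hsZ => hsSn => hshZsn => hshssn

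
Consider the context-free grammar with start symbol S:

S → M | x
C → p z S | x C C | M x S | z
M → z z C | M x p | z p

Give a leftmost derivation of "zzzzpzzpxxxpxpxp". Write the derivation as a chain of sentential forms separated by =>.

S => M   [S → M]
M => Mxp   [M → M x p]
Mxp => Mxpxp   [M → M x p]
Mxpxp => Mxpxpxp   [M → M x p]
Mxpxpxp => zzCxpxpxp   [M → z z C]
zzCxpxpxp => zzMxSxpxpxp   [C → M x S]
zzMxSxpxpxp => zzzzCxSxpxpxp   [M → z z C]
zzzzCxSxpxpxp => zzzzpzSxSxpxpxp   [C → p z S]
zzzzpzSxSxpxpxp => zzzzpzMxSxpxpxp   [S → M]
zzzzpzMxSxpxpxp => zzzzpzzpxSxpxpxp   [M → z p]
zzzzpzzpxSxpxpxp => zzzzpzzpxxxpxpxp   [S → x]

S => M => Mxp => Mxpxp => Mxpxpxp => zzCxpxpxp => zzMxSxpxpxp => zzzzCxSxpxpxp => zzzzpzSxSxpxpxp => zzzzpzMxSxpxpxp => zzzzpzzpxSxpxpxp => zzzzpzzpxxxpxpxp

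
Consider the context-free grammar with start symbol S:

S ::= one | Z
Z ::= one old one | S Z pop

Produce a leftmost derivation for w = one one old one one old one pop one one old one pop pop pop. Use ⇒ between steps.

S ⇒ Z ⇒ S Z pop ⇒ one Z pop ⇒ one S Z pop pop ⇒ one Z Z pop pop ⇒ one S Z pop Z pop pop ⇒ one Z Z pop Z pop pop ⇒ one one old one Z pop Z pop pop ⇒ one one old one one old one pop Z pop pop ⇒ one one old one one old one pop S Z pop pop pop ⇒ one one old one one old one pop one Z pop pop pop ⇒ one one old one one old one pop one one old one pop pop pop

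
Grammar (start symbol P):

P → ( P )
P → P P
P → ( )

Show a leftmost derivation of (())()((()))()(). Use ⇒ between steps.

P ⇒ PP   [P → P P]
PP ⇒ PPP   [P → P P]
PPP ⇒ (P)PP   [P → ( P )]
(P)PP ⇒ (())PP   [P → ( )]
(())PP ⇒ (())PPP   [P → P P]
(())PPP ⇒ (())()PP   [P → ( )]
(())()PP ⇒ (())()PPP   [P → P P]
(())()PPP ⇒ (())()(P)PP   [P → ( P )]
(())()(P)PP ⇒ (())()((P))PP   [P → ( P )]
(())()((P))PP ⇒ (())()((()))PP   [P → ( )]
(())()((()))PP ⇒ (())()((()))()P   [P → ( )]
(())()((()))()P ⇒ (())()((()))()()   [P → ( )]

P⇒PP⇒PPP⇒(P)PP⇒(())PP⇒(())PPP⇒(())()PP⇒(())()PPP⇒(())()(P)PP⇒(())()((P))PP⇒(())()((()))PP⇒(())()((()))()P⇒(())()((()))()()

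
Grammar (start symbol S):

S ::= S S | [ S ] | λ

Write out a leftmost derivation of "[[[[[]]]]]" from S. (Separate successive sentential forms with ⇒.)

S ⇒ [S] ⇒ [[S]] ⇒ [[[S]]] ⇒ [[[[S]]]] ⇒ [[[[SS]]]] ⇒ [[[[SSS]]]] ⇒ [[[[SSSS]]]] ⇒ [[[[[S]SSS]]]] ⇒ [[[[[]SSS]]]] ⇒ [[[[[]SS]]]] ⇒ [[[[[]S]]]] ⇒ [[[[[]]]]]

S ⇒ [S]   [S ::= [ S ]]
[S] ⇒ [[S]]   [S ::= [ S ]]
[[S]] ⇒ [[[S]]]   [S ::= [ S ]]
[[[S]]] ⇒ [[[[S]]]]   [S ::= [ S ]]
[[[[S]]]] ⇒ [[[[SS]]]]   [S ::= S S]
[[[[SS]]]] ⇒ [[[[SSS]]]]   [S ::= S S]
[[[[SSS]]]] ⇒ [[[[SSSS]]]]   [S ::= S S]
[[[[SSSS]]]] ⇒ [[[[[S]SSS]]]]   [S ::= [ S ]]
[[[[[S]SSS]]]] ⇒ [[[[[]SSS]]]]   [S ::= λ]
[[[[[]SSS]]]] ⇒ [[[[[]SS]]]]   [S ::= λ]
[[[[[]SS]]]] ⇒ [[[[[]S]]]]   [S ::= λ]
[[[[[]S]]]] ⇒ [[[[[]]]]]   [S ::= λ]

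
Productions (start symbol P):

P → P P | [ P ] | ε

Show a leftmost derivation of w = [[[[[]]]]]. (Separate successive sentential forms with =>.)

P => PP => PPP => [P]PP => [PP]PP => [[P]P]PP => [[[P]]P]PP => [[[[P]]]P]PP => [[[[PP]]]P]PP => [[[[[P]P]]]P]PP => [[[[[]P]]]P]PP => [[[[[]]]]P]PP => [[[[[]]]]]PP => [[[[[]]]]]P => [[[[[]]]]]

P => PP   [P → P P]
PP => PPP   [P → P P]
PPP => [P]PP   [P → [ P ]]
[P]PP => [PP]PP   [P → P P]
[PP]PP => [[P]P]PP   [P → [ P ]]
[[P]P]PP => [[[P]]P]PP   [P → [ P ]]
[[[P]]P]PP => [[[[P]]]P]PP   [P → [ P ]]
[[[[P]]]P]PP => [[[[PP]]]P]PP   [P → P P]
[[[[PP]]]P]PP => [[[[[P]P]]]P]PP   [P → [ P ]]
[[[[[P]P]]]P]PP => [[[[[]P]]]P]PP   [P → ε]
[[[[[]P]]]P]PP => [[[[[]]]]P]PP   [P → ε]
[[[[[]]]]P]PP => [[[[[]]]]]PP   [P → ε]
[[[[[]]]]]PP => [[[[[]]]]]P   [P → ε]
[[[[[]]]]]P => [[[[[]]]]]   [P → ε]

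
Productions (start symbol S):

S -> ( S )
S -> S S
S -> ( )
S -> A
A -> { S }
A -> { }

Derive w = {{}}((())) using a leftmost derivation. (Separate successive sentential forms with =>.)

S => SS => AS => {S}S => {A}S => {{}}S => {{}}(S) => {{}}((S)) => {{}}((()))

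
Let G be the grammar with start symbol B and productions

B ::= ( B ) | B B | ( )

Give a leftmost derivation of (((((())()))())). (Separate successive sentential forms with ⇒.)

B ⇒ (B)   [B ::= ( B )]
(B) ⇒ ((B))   [B ::= ( B )]
((B)) ⇒ ((BB))   [B ::= B B]
((BB)) ⇒ (((B)B))   [B ::= ( B )]
(((B)B)) ⇒ ((((B))B))   [B ::= ( B )]
((((B))B)) ⇒ ((((BB))B))   [B ::= B B]
((((BB))B)) ⇒ (((((B)B))B))   [B ::= ( B )]
(((((B)B))B)) ⇒ (((((())B))B))   [B ::= ( )]
(((((())B))B)) ⇒ (((((())()))B))   [B ::= ( )]
(((((())()))B)) ⇒ (((((())()))()))   [B ::= ( )]

B⇒(B)⇒((B))⇒((BB))⇒(((B)B))⇒((((B))B))⇒((((BB))B))⇒(((((B)B))B))⇒(((((())B))B))⇒(((((())()))B))⇒(((((())()))()))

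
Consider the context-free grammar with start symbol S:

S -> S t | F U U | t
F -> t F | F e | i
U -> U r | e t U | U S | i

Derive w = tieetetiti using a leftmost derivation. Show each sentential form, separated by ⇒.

S ⇒ FUU   [S -> F U U]
FUU ⇒ FeUU   [F -> F e]
FeUU ⇒ tFeUU   [F -> t F]
tFeUU ⇒ tieUU   [F -> i]
tieUU ⇒ tieetUU   [U -> e t U]
tieetUU ⇒ tieetUSU   [U -> U S]
tieetUSU ⇒ tieetetUSU   [U -> e t U]
tieetetUSU ⇒ tieetetiSU   [U -> i]
tieetetiSU ⇒ tieetetitU   [S -> t]
tieetetitU ⇒ tieetetiti   [U -> i]

S ⇒ FUU ⇒ FeUU ⇒ tFeUU ⇒ tieUU ⇒ tieetUU ⇒ tieetUSU ⇒ tieetetUSU ⇒ tieetetiSU ⇒ tieetetitU ⇒ tieetetiti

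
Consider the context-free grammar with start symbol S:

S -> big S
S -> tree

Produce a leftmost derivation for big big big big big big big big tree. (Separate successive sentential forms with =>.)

S => big S => big big S => big big big S => big big big big S => big big big big big S => big big big big big big S => big big big big big big big S => big big big big big big big big S => big big big big big big big big tree

S => big S   [S -> big S]
big S => big big S   [S -> big S]
big big S => big big big S   [S -> big S]
big big big S => big big big big S   [S -> big S]
big big big big S => big big big big big S   [S -> big S]
big big big big big S => big big big big big big S   [S -> big S]
big big big big big big S => big big big big big big big S   [S -> big S]
big big big big big big big S => big big big big big big big big S   [S -> big S]
big big big big big big big big S => big big big big big big big big tree   [S -> tree]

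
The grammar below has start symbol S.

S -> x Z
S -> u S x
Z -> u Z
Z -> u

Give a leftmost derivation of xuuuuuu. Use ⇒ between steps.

S ⇒ xZ   [S -> x Z]
xZ ⇒ xuZ   [Z -> u Z]
xuZ ⇒ xuuZ   [Z -> u Z]
xuuZ ⇒ xuuuZ   [Z -> u Z]
xuuuZ ⇒ xuuuuZ   [Z -> u Z]
xuuuuZ ⇒ xuuuuuZ   [Z -> u Z]
xuuuuuZ ⇒ xuuuuuu   [Z -> u]

S ⇒ xZ ⇒ xuZ ⇒ xuuZ ⇒ xuuuZ ⇒ xuuuuZ ⇒ xuuuuuZ ⇒ xuuuuuu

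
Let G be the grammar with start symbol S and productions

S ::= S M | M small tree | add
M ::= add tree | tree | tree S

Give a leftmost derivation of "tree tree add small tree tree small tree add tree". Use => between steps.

S => S M   [S ::= S M]
S M => M small tree M   [S ::= M small tree]
M small tree M => tree S small tree M   [M ::= tree S]
tree S small tree M => tree S M small tree M   [S ::= S M]
tree S M small tree M => tree M small tree M small tree M   [S ::= M small tree]
tree M small tree M small tree M => tree tree S small tree M small tree M   [M ::= tree S]
tree tree S small tree M small tree M => tree tree add small tree M small tree M   [S ::= add]
tree tree add small tree M small tree M => tree tree add small tree tree small tree M   [M ::= tree]
tree tree add small tree tree small tree M => tree tree add small tree tree small tree add tree   [M ::= add tree]

S => S M => M small tree M => tree S small tree M => tree S M small tree M => tree M small tree M small tree M => tree tree S small tree M small tree M => tree tree add small tree M small tree M => tree tree add small tree tree small tree M => tree tree add small tree tree small tree add tree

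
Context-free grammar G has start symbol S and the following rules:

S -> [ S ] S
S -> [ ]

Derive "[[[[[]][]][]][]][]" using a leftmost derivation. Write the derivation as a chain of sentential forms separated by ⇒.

S⇒[S]S⇒[[S]S]S⇒[[[S]S]S]S⇒[[[[S]S]S]S]S⇒[[[[[]]S]S]S]S⇒[[[[[]][]]S]S]S⇒[[[[[]][]][]]S]S⇒[[[[[]][]][]][]]S⇒[[[[[]][]][]][]][]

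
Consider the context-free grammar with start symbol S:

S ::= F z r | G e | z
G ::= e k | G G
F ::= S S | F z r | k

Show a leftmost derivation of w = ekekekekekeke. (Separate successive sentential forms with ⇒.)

S ⇒ Ge ⇒ GGe ⇒ GGGe ⇒ GGGGe ⇒ GGGGGe ⇒ GGGGGGe ⇒ ekGGGGGe ⇒ ekekGGGGe ⇒ ekekekGGGe ⇒ ekekekekGGe ⇒ ekekekekekGe ⇒ ekekekekekeke

S ⇒ Ge   [S ::= G e]
Ge ⇒ GGe   [G ::= G G]
GGe ⇒ GGGe   [G ::= G G]
GGGe ⇒ GGGGe   [G ::= G G]
GGGGe ⇒ GGGGGe   [G ::= G G]
GGGGGe ⇒ GGGGGGe   [G ::= G G]
GGGGGGe ⇒ ekGGGGGe   [G ::= e k]
ekGGGGGe ⇒ ekekGGGGe   [G ::= e k]
ekekGGGGe ⇒ ekekekGGGe   [G ::= e k]
ekekekGGGe ⇒ ekekekekGGe   [G ::= e k]
ekekekekGGe ⇒ ekekekekekGe   [G ::= e k]
ekekekekekGe ⇒ ekekekekekeke   [G ::= e k]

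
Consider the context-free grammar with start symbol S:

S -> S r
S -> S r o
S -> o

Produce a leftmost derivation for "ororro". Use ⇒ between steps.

S ⇒ Sro   [S -> S r o]
Sro ⇒ Srro   [S -> S r]
Srro ⇒ Srorro   [S -> S r o]
Srorro ⇒ ororro   [S -> o]

S ⇒ Sro ⇒ Srro ⇒ Srorro ⇒ ororro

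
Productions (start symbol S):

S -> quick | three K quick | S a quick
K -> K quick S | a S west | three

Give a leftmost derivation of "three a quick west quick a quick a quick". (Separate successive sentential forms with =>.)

S => S a quick => S a quick a quick => three K quick a quick a quick => three a S west quick a quick a quick => three a quick west quick a quick a quick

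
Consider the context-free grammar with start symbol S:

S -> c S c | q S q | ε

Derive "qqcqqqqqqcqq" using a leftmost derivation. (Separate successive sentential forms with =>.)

S => qSq => qqSqq => qqcScqq => qqcqSqcqq => qqcqqSqqcqq => qqcqqqSqqqcqq => qqcqqqqqqcqq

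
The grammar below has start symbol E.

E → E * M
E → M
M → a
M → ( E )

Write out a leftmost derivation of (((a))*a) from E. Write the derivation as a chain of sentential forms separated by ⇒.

E⇒M⇒(E)⇒(E*M)⇒(M*M)⇒((E)*M)⇒((M)*M)⇒(((E))*M)⇒(((M))*M)⇒(((a))*M)⇒(((a))*a)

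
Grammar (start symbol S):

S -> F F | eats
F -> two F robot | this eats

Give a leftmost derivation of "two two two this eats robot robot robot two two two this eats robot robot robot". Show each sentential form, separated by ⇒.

S ⇒ F F   [S -> F F]
F F ⇒ two F robot F   [F -> two F robot]
two F robot F ⇒ two two F robot robot F   [F -> two F robot]
two two F robot robot F ⇒ two two two F robot robot robot F   [F -> two F robot]
two two two F robot robot robot F ⇒ two two two this eats robot robot robot F   [F -> this eats]
two two two this eats robot robot robot F ⇒ two two two this eats robot robot robot two F robot   [F -> two F robot]
two two two this eats robot robot robot two F robot ⇒ two two two this eats robot robot robot two two F robot robot   [F -> two F robot]
two two two this eats robot robot robot two two F robot robot ⇒ two two two this eats robot robot robot two two two F robot robot robot   [F -> two F robot]
two two two this eats robot robot robot two two two F robot robot robot ⇒ two two two this eats robot robot robot two two two this eats robot robot robot   [F -> this eats]

S ⇒ F F ⇒ two F robot F ⇒ two two F robot robot F ⇒ two two two F robot robot robot F ⇒ two two two this eats robot robot robot F ⇒ two two two this eats robot robot robot two F robot ⇒ two two two this eats robot robot robot two two F robot robot ⇒ two two two this eats robot robot robot two two two F robot robot robot ⇒ two two two this eats robot robot robot two two two this eats robot robot robot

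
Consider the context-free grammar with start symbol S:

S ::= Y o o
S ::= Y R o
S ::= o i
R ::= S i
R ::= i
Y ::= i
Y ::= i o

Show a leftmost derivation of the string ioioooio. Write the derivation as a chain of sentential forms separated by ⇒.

S ⇒ YRo ⇒ ioRo ⇒ ioSio ⇒ ioYooio ⇒ ioioooio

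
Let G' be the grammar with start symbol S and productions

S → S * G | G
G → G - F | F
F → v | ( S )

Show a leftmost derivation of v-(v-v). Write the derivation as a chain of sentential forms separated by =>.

S => G => G-F => F-F => v-F => v-(S) => v-(G) => v-(G-F) => v-(F-F) => v-(v-F) => v-(v-v)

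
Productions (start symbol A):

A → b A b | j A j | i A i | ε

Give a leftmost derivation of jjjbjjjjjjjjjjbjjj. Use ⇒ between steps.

A ⇒ jAj ⇒ jjAjj ⇒ jjjAjjj ⇒ jjjbAbjjj ⇒ jjjbjAjbjjj ⇒ jjjbjjAjjbjjj ⇒ jjjbjjjAjjjbjjj ⇒ jjjbjjjjAjjjjbjjj ⇒ jjjbjjjjjAjjjjjbjjj ⇒ jjjbjjjjjjjjjjbjjj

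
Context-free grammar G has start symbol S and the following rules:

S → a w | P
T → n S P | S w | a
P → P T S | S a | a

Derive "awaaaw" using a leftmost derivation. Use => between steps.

S => P => PTS => SaTS => awaTS => awaaS => awaaaw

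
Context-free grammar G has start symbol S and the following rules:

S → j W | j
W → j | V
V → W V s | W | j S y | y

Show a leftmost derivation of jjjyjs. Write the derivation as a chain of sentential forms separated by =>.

S => jW   [S → j W]
jW => jV   [W → V]
jV => jWVs   [V → W V s]
jWVs => jVVs   [W → V]
jVVs => jjSyVs   [V → j S y]
jjSyVs => jjjyVs   [S → j]
jjjyVs => jjjyWs   [V → W]
jjjyWs => jjjyjs   [W → j]

S=>jW=>jV=>jWVs=>jVVs=>jjSyVs=>jjjyVs=>jjjyWs=>jjjyjs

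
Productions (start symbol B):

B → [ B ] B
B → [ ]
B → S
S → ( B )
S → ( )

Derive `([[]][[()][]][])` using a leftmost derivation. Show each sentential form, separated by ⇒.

B ⇒ S   [B → S]
S ⇒ (B)   [S → ( B )]
(B) ⇒ ([B]B)   [B → [ B ] B]
([B]B) ⇒ ([[]]B)   [B → [ ]]
([[]]B) ⇒ ([[]][B]B)   [B → [ B ] B]
([[]][B]B) ⇒ ([[]][[B]B]B)   [B → [ B ] B]
([[]][[B]B]B) ⇒ ([[]][[S]B]B)   [B → S]
([[]][[S]B]B) ⇒ ([[]][[()]B]B)   [S → ( )]
([[]][[()]B]B) ⇒ ([[]][[()][]]B)   [B → [ ]]
([[]][[()][]]B) ⇒ ([[]][[()][]][])   [B → [ ]]

B ⇒ S ⇒ (B) ⇒ ([B]B) ⇒ ([[]]B) ⇒ ([[]][B]B) ⇒ ([[]][[B]B]B) ⇒ ([[]][[S]B]B) ⇒ ([[]][[()]B]B) ⇒ ([[]][[()][]]B) ⇒ ([[]][[()][]][])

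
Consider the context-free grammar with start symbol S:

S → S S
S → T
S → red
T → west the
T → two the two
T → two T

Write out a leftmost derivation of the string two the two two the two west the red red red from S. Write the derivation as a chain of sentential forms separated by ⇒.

S ⇒ S S ⇒ S S S ⇒ T S S ⇒ two the two S S ⇒ two the two S S S ⇒ two the two T S S ⇒ two the two two the two S S ⇒ two the two two the two T S ⇒ two the two two the two west the S ⇒ two the two two the two west the S S ⇒ two the two two the two west the S S S ⇒ two the two two the two west the red S S ⇒ two the two two the two west the red red S ⇒ two the two two the two west the red red red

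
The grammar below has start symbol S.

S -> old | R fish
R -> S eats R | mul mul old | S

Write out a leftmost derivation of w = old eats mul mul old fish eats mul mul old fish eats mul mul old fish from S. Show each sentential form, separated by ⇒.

S ⇒ R fish ⇒ S eats R fish ⇒ R fish eats R fish ⇒ S eats R fish eats R fish ⇒ R fish eats R fish eats R fish ⇒ S eats R fish eats R fish eats R fish ⇒ old eats R fish eats R fish eats R fish ⇒ old eats mul mul old fish eats R fish eats R fish ⇒ old eats mul mul old fish eats mul mul old fish eats R fish ⇒ old eats mul mul old fish eats mul mul old fish eats mul mul old fish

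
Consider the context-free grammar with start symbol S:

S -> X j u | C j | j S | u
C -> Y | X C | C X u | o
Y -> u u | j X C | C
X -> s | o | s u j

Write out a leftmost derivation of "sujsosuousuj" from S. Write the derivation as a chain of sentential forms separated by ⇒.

S⇒Cj⇒CXuj⇒CXuXuj⇒XCXuXuj⇒sujCXuXuj⇒sujCXuXuXuj⇒sujXCXuXuXuj⇒sujsCXuXuXuj⇒sujsoXuXuXuj⇒sujsosuXuXuj⇒sujsosuouXuj⇒sujsosuousuj

S ⇒ Cj   [S -> C j]
Cj ⇒ CXuj   [C -> C X u]
CXuj ⇒ CXuXuj   [C -> C X u]
CXuXuj ⇒ XCXuXuj   [C -> X C]
XCXuXuj ⇒ sujCXuXuj   [X -> s u j]
sujCXuXuj ⇒ sujCXuXuXuj   [C -> C X u]
sujCXuXuXuj ⇒ sujXCXuXuXuj   [C -> X C]
sujXCXuXuXuj ⇒ sujsCXuXuXuj   [X -> s]
sujsCXuXuXuj ⇒ sujsoXuXuXuj   [C -> o]
sujsoXuXuXuj ⇒ sujsosuXuXuj   [X -> s]
sujsosuXuXuj ⇒ sujsosuouXuj   [X -> o]
sujsosuouXuj ⇒ sujsosuousuj   [X -> s]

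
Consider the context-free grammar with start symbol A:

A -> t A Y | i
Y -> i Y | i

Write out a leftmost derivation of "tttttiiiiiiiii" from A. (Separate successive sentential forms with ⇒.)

A ⇒ tAY ⇒ ttAYY ⇒ tttAYYY ⇒ ttttAYYYY ⇒ tttttAYYYYY ⇒ tttttiYYYYY ⇒ tttttiiYYYYY ⇒ tttttiiiYYYYY ⇒ tttttiiiiYYYYY ⇒ tttttiiiiiYYYY ⇒ tttttiiiiiiYYY ⇒ tttttiiiiiiiYY ⇒ tttttiiiiiiiiY ⇒ tttttiiiiiiiii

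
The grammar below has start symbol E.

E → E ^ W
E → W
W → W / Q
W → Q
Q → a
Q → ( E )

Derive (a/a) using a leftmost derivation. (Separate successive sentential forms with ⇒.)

E ⇒ W   [E → W]
W ⇒ Q   [W → Q]
Q ⇒ (E)   [Q → ( E )]
(E) ⇒ (W)   [E → W]
(W) ⇒ (W/Q)   [W → W / Q]
(W/Q) ⇒ (Q/Q)   [W → Q]
(Q/Q) ⇒ (a/Q)   [Q → a]
(a/Q) ⇒ (a/a)   [Q → a]

E ⇒ W ⇒ Q ⇒ (E) ⇒ (W) ⇒ (W/Q) ⇒ (Q/Q) ⇒ (a/Q) ⇒ (a/a)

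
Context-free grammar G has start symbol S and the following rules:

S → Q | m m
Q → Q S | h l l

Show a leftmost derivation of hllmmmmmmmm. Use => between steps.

S => Q   [S → Q]
Q => QS   [Q → Q S]
QS => QSS   [Q → Q S]
QSS => QSSS   [Q → Q S]
QSSS => QSSSS   [Q → Q S]
QSSSS => hllSSSS   [Q → h l l]
hllSSSS => hllmmSSS   [S → m m]
hllmmSSS => hllmmmmSS   [S → m m]
hllmmmmSS => hllmmmmmmS   [S → m m]
hllmmmmmmS => hllmmmmmmmm   [S → m m]

S => Q => QS => QSS => QSSS => QSSSS => hllSSSS => hllmmSSS => hllmmmmSS => hllmmmmmmS => hllmmmmmmmm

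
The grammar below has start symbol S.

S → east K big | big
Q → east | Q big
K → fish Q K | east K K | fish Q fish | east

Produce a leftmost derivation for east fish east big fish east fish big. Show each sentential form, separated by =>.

S => east K big => east fish Q K big => east fish Q big K big => east fish east big K big => east fish east big fish Q fish big => east fish east big fish east fish big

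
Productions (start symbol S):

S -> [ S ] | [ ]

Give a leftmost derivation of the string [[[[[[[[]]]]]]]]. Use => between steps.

S => [S] => [[S]] => [[[S]]] => [[[[S]]]] => [[[[[S]]]]] => [[[[[[S]]]]]] => [[[[[[[S]]]]]]] => [[[[[[[[]]]]]]]]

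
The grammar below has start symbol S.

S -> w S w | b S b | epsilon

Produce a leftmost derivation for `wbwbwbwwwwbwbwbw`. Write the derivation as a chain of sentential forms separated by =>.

S => wSw => wbSbw => wbwSwbw => wbwbSbwbw => wbwbwSwbwbw => wbwbwbSbwbwbw => wbwbwbwSwbwbwbw => wbwbwbwwSwwbwbwbw => wbwbwbwwwwbwbwbw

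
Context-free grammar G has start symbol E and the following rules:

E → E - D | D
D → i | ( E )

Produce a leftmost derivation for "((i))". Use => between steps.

E=>D=>(E)=>(D)=>((E))=>((D))=>((i))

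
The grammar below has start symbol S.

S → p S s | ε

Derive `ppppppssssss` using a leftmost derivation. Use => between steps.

S => pSs   [S → p S s]
pSs => ppSss   [S → p S s]
ppSss => pppSsss   [S → p S s]
pppSsss => ppppSssss   [S → p S s]
ppppSssss => pppppSsssss   [S → p S s]
pppppSsssss => ppppppSssssss   [S → p S s]
ppppppSssssss => ppppppssssss   [S → ε]

S=>pSs=>ppSss=>pppSsss=>ppppSssss=>pppppSsssss=>ppppppSssssss=>ppppppssssss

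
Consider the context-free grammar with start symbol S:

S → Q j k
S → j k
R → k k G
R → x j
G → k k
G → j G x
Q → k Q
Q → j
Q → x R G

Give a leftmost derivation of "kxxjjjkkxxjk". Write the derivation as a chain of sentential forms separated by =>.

S=>Qjk=>kQjk=>kxRGjk=>kxxjGjk=>kxxjjGxjk=>kxxjjjGxxjk=>kxxjjjkkxxjk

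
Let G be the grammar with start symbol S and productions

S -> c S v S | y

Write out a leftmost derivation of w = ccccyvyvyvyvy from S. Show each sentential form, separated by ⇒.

S⇒cSvS⇒ccSvSvS⇒cccSvSvSvS⇒ccccSvSvSvSvS⇒ccccyvSvSvSvS⇒ccccyvyvSvSvS⇒ccccyvyvyvSvS⇒ccccyvyvyvyvS⇒ccccyvyvyvyvy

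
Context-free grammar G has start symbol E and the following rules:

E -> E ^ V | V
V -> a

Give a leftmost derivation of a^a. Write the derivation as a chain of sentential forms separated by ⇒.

E ⇒ E^V ⇒ V^V ⇒ a^V ⇒ a^a

E ⇒ E^V   [E -> E ^ V]
E^V ⇒ V^V   [E -> V]
V^V ⇒ a^V   [V -> a]
a^V ⇒ a^a   [V -> a]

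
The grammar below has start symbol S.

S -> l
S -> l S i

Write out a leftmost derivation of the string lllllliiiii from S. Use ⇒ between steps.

S⇒lSi⇒llSii⇒lllSiii⇒llllSiiii⇒lllllSiiiii⇒lllllliiiii

S ⇒ lSi   [S -> l S i]
lSi ⇒ llSii   [S -> l S i]
llSii ⇒ lllSiii   [S -> l S i]
lllSiii ⇒ llllSiiii   [S -> l S i]
llllSiiii ⇒ lllllSiiiii   [S -> l S i]
lllllSiiiii ⇒ lllllliiiii   [S -> l]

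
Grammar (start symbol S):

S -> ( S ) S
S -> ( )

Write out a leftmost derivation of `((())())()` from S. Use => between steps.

S=>(S)S=>((S)S)S=>((())S)S=>((())())S=>((())())()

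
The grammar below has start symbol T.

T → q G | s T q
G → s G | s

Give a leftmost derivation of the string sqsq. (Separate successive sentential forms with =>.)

T => sTq => sqGq => sqsq

T => sTq   [T → s T q]
sTq => sqGq   [T → q G]
sqGq => sqsq   [G → s]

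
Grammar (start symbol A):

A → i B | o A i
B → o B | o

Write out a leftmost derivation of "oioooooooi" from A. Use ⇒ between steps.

A ⇒ oAi ⇒ oiBi ⇒ oioBi ⇒ oiooBi ⇒ oioooBi ⇒ oiooooBi ⇒ oioooooBi ⇒ oiooooooBi ⇒ oioooooooi

A ⇒ oAi   [A → o A i]
oAi ⇒ oiBi   [A → i B]
oiBi ⇒ oioBi   [B → o B]
oioBi ⇒ oiooBi   [B → o B]
oiooBi ⇒ oioooBi   [B → o B]
oioooBi ⇒ oiooooBi   [B → o B]
oiooooBi ⇒ oioooooBi   [B → o B]
oioooooBi ⇒ oiooooooBi   [B → o B]
oiooooooBi ⇒ oioooooooi   [B → o]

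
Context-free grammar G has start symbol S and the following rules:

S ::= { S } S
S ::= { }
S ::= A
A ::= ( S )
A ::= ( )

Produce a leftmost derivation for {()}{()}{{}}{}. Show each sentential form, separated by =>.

S => {S}S   [S ::= { S } S]
{S}S => {A}S   [S ::= A]
{A}S => {()}S   [A ::= ( )]
{()}S => {()}{S}S   [S ::= { S } S]
{()}{S}S => {()}{A}S   [S ::= A]
{()}{A}S => {()}{()}S   [A ::= ( )]
{()}{()}S => {()}{()}{S}S   [S ::= { S } S]
{()}{()}{S}S => {()}{()}{{}}S   [S ::= { }]
{()}{()}{{}}S => {()}{()}{{}}{}   [S ::= { }]

S => {S}S => {A}S => {()}S => {()}{S}S => {()}{A}S => {()}{()}S => {()}{()}{S}S => {()}{()}{{}}S => {()}{()}{{}}{}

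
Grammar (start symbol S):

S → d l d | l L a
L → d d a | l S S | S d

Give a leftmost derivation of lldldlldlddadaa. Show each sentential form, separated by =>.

S => lLa   [S → l L a]
lLa => llSSa   [L → l S S]
llSSa => lldldSa   [S → d l d]
lldldSa => lldldlLaa   [S → l L a]
lldldlLaa => lldldlSdaa   [L → S d]
lldldlSdaa => lldldllLadaa   [S → l L a]
lldldllLadaa => lldldllSdadaa   [L → S d]
lldldllSdadaa => lldldlldlddadaa   [S → d l d]

S => lLa => llSSa => lldldSa => lldldlLaa => lldldlSdaa => lldldllLadaa => lldldllSdadaa => lldldlldlddadaa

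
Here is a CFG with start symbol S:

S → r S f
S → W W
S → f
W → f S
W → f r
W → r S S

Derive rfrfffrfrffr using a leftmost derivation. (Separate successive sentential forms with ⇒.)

S ⇒ WW ⇒ rSSW ⇒ rWWSW ⇒ rfSWSW ⇒ rfWWWSW ⇒ rfrSSWWSW ⇒ rfrfSWWSW ⇒ rfrffWWSW ⇒ rfrfffrWSW ⇒ rfrfffrfrSW ⇒ rfrfffrfrfW ⇒ rfrfffrfrffr

S ⇒ WW   [S → W W]
WW ⇒ rSSW   [W → r S S]
rSSW ⇒ rWWSW   [S → W W]
rWWSW ⇒ rfSWSW   [W → f S]
rfSWSW ⇒ rfWWWSW   [S → W W]
rfWWWSW ⇒ rfrSSWWSW   [W → r S S]
rfrSSWWSW ⇒ rfrfSWWSW   [S → f]
rfrfSWWSW ⇒ rfrffWWSW   [S → f]
rfrffWWSW ⇒ rfrfffrWSW   [W → f r]
rfrfffrWSW ⇒ rfrfffrfrSW   [W → f r]
rfrfffrfrSW ⇒ rfrfffrfrfW   [S → f]
rfrfffrfrfW ⇒ rfrfffrfrffr   [W → f r]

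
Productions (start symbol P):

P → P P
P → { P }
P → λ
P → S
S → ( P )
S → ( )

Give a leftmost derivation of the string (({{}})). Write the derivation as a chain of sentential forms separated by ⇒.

P⇒S⇒(P)⇒(PP)⇒(SP)⇒((P)P)⇒(({P})P)⇒(({{P}})P)⇒(({{}})P)⇒(({{}}))

P ⇒ S   [P → S]
S ⇒ (P)   [S → ( P )]
(P) ⇒ (PP)   [P → P P]
(PP) ⇒ (SP)   [P → S]
(SP) ⇒ ((P)P)   [S → ( P )]
((P)P) ⇒ (({P})P)   [P → { P }]
(({P})P) ⇒ (({{P}})P)   [P → { P }]
(({{P}})P) ⇒ (({{}})P)   [P → λ]
(({{}})P) ⇒ (({{}}))   [P → λ]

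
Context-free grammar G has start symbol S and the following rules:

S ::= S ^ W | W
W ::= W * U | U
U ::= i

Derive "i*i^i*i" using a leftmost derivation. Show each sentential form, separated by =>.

S => S^W => W^W => W*U^W => U*U^W => i*U^W => i*i^W => i*i^W*U => i*i^U*U => i*i^i*U => i*i^i*i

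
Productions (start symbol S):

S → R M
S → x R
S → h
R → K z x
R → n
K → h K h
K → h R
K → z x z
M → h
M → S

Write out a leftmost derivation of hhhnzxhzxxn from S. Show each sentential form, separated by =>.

S=>RM=>KzxM=>hKhzxM=>hhRhzxM=>hhKzxhzxM=>hhhRzxhzxM=>hhhnzxhzxM=>hhhnzxhzxS=>hhhnzxhzxxR=>hhhnzxhzxxn

S => RM   [S → R M]
RM => KzxM   [R → K z x]
KzxM => hKhzxM   [K → h K h]
hKhzxM => hhRhzxM   [K → h R]
hhRhzxM => hhKzxhzxM   [R → K z x]
hhKzxhzxM => hhhRzxhzxM   [K → h R]
hhhRzxhzxM => hhhnzxhzxM   [R → n]
hhhnzxhzxM => hhhnzxhzxS   [M → S]
hhhnzxhzxS => hhhnzxhzxxR   [S → x R]
hhhnzxhzxxR => hhhnzxhzxxn   [R → n]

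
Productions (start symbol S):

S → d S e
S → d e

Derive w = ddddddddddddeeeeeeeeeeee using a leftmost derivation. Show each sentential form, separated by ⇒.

S ⇒ dSe   [S → d S e]
dSe ⇒ ddSee   [S → d S e]
ddSee ⇒ dddSeee   [S → d S e]
dddSeee ⇒ ddddSeeee   [S → d S e]
ddddSeeee ⇒ dddddSeeeee   [S → d S e]
dddddSeeeee ⇒ ddddddSeeeeee   [S → d S e]
ddddddSeeeeee ⇒ dddddddSeeeeeee   [S → d S e]
dddddddSeeeeeee ⇒ ddddddddSeeeeeeee   [S → d S e]
ddddddddSeeeeeeee ⇒ dddddddddSeeeeeeeee   [S → d S e]
dddddddddSeeeeeeeee ⇒ ddddddddddSeeeeeeeeee   [S → d S e]
ddddddddddSeeeeeeeeee ⇒ dddddddddddSeeeeeeeeeee   [S → d S e]
dddddddddddSeeeeeeeeeee ⇒ ddddddddddddeeeeeeeeeeee   [S → d e]

S ⇒ dSe ⇒ ddSee ⇒ dddSeee ⇒ ddddSeeee ⇒ dddddSeeeee ⇒ ddddddSeeeeee ⇒ dddddddSeeeeeee ⇒ ddddddddSeeeeeeee ⇒ dddddddddSeeeeeeeee ⇒ ddddddddddSeeeeeeeeee ⇒ dddddddddddSeeeeeeeeeee ⇒ ddddddddddddeeeeeeeeeeee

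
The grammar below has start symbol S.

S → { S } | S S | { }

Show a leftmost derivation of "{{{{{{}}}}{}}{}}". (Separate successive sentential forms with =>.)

S => {S} => {SS} => {{S}S} => {{SS}S} => {{{S}S}S} => {{{{S}}S}S} => {{{{{S}}}S}S} => {{{{{{}}}}S}S} => {{{{{{}}}}{}}S} => {{{{{{}}}}{}}{}}

S => {S}   [S → { S }]
{S} => {SS}   [S → S S]
{SS} => {{S}S}   [S → { S }]
{{S}S} => {{SS}S}   [S → S S]
{{SS}S} => {{{S}S}S}   [S → { S }]
{{{S}S}S} => {{{{S}}S}S}   [S → { S }]
{{{{S}}S}S} => {{{{{S}}}S}S}   [S → { S }]
{{{{{S}}}S}S} => {{{{{{}}}}S}S}   [S → { }]
{{{{{{}}}}S}S} => {{{{{{}}}}{}}S}   [S → { }]
{{{{{{}}}}{}}S} => {{{{{{}}}}{}}{}}   [S → { }]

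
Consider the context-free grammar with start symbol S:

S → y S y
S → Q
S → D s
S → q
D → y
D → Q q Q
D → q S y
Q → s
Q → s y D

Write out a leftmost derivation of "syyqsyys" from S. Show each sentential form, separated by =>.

S => Ds   [S → D s]
Ds => QqQs   [D → Q q Q]
QqQs => syDqQs   [Q → s y D]
syDqQs => syyqQs   [D → y]
syyqQs => syyqsyDs   [Q → s y D]
syyqsyDs => syyqsyys   [D → y]

S => Ds => QqQs => syDqQs => syyqQs => syyqsyDs => syyqsyys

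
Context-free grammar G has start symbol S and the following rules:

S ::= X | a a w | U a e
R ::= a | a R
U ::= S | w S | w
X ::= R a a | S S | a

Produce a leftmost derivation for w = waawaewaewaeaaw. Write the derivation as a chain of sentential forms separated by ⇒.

S⇒X⇒SS⇒UaeS⇒wSaeS⇒waawaeS⇒waawaeX⇒waawaeSS⇒waawaeXS⇒waawaeSSS⇒waawaeUaeSS⇒waawaewaeSS⇒waawaewaeUaeS⇒waawaewaewaeS⇒waawaewaewaeaaw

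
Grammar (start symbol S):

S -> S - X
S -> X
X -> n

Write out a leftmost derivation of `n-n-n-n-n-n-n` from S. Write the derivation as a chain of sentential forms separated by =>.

S => S-X   [S -> S - X]
S-X => S-X-X   [S -> S - X]
S-X-X => S-X-X-X   [S -> S - X]
S-X-X-X => S-X-X-X-X   [S -> S - X]
S-X-X-X-X => S-X-X-X-X-X   [S -> S - X]
S-X-X-X-X-X => S-X-X-X-X-X-X   [S -> S - X]
S-X-X-X-X-X-X => X-X-X-X-X-X-X   [S -> X]
X-X-X-X-X-X-X => n-X-X-X-X-X-X   [X -> n]
n-X-X-X-X-X-X => n-n-X-X-X-X-X   [X -> n]
n-n-X-X-X-X-X => n-n-n-X-X-X-X   [X -> n]
n-n-n-X-X-X-X => n-n-n-n-X-X-X   [X -> n]
n-n-n-n-X-X-X => n-n-n-n-n-X-X   [X -> n]
n-n-n-n-n-X-X => n-n-n-n-n-n-X   [X -> n]
n-n-n-n-n-n-X => n-n-n-n-n-n-n   [X -> n]

S=>S-X=>S-X-X=>S-X-X-X=>S-X-X-X-X=>S-X-X-X-X-X=>S-X-X-X-X-X-X=>X-X-X-X-X-X-X=>n-X-X-X-X-X-X=>n-n-X-X-X-X-X=>n-n-n-X-X-X-X=>n-n-n-n-X-X-X=>n-n-n-n-n-X-X=>n-n-n-n-n-n-X=>n-n-n-n-n-n-n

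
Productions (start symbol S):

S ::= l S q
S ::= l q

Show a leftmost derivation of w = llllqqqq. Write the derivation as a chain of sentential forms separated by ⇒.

S⇒lSq⇒llSqq⇒lllSqqq⇒llllqqqq

S ⇒ lSq   [S ::= l S q]
lSq ⇒ llSqq   [S ::= l S q]
llSqq ⇒ lllSqqq   [S ::= l S q]
lllSqqq ⇒ llllqqqq   [S ::= l q]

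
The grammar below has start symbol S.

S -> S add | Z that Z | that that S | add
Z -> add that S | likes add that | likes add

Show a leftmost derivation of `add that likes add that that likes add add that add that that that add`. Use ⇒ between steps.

S ⇒ Z that Z ⇒ add that S that Z ⇒ add that S add that Z ⇒ add that Z that Z add that Z ⇒ add that likes add that that Z add that Z ⇒ add that likes add that that likes add add that Z ⇒ add that likes add that that likes add add that add that S ⇒ add that likes add that that likes add add that add that that that S ⇒ add that likes add that that likes add add that add that that that add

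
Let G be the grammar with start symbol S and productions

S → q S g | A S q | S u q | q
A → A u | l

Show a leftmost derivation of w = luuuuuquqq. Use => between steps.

S => ASq => AuSq => AuuSq => AuuuSq => AuuuuSq => AuuuuuSq => luuuuuSq => luuuuuSuqq => luuuuuquqq

S => ASq   [S → A S q]
ASq => AuSq   [A → A u]
AuSq => AuuSq   [A → A u]
AuuSq => AuuuSq   [A → A u]
AuuuSq => AuuuuSq   [A → A u]
AuuuuSq => AuuuuuSq   [A → A u]
AuuuuuSq => luuuuuSq   [A → l]
luuuuuSq => luuuuuSuqq   [S → S u q]
luuuuuSuqq => luuuuuquqq   [S → q]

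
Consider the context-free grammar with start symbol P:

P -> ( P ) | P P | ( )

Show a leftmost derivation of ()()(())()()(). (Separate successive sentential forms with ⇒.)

P ⇒ PP ⇒ PPP ⇒ PPPP ⇒ PPPPP ⇒ PPPPPP ⇒ ()PPPPP ⇒ ()()PPPP ⇒ ()()(P)PPP ⇒ ()()(())PPP ⇒ ()()(())()PP ⇒ ()()(())()()P ⇒ ()()(())()()()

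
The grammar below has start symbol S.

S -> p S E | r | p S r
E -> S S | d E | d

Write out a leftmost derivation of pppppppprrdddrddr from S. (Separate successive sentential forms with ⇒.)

S ⇒ pSr ⇒ ppSEr ⇒ pppSEEr ⇒ ppppSrEEr ⇒ pppppSErEEr ⇒ ppppppSEErEEr ⇒ pppppppSEEErEEr ⇒ ppppppppSrEEErEEr ⇒ pppppppprrEEErEEr ⇒ pppppppprrdEErEEr ⇒ pppppppprrddErEEr ⇒ pppppppprrdddrEEr ⇒ pppppppprrdddrdEr ⇒ pppppppprrdddrddr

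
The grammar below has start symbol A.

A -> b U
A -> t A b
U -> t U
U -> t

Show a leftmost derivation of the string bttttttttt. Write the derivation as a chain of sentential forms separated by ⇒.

A ⇒ bU   [A -> b U]
bU ⇒ btU   [U -> t U]
btU ⇒ bttU   [U -> t U]
bttU ⇒ btttU   [U -> t U]
btttU ⇒ bttttU   [U -> t U]
bttttU ⇒ btttttU   [U -> t U]
btttttU ⇒ bttttttU   [U -> t U]
bttttttU ⇒ btttttttU   [U -> t U]
btttttttU ⇒ bttttttttU   [U -> t U]
bttttttttU ⇒ bttttttttt   [U -> t]

A ⇒ bU ⇒ btU ⇒ bttU ⇒ btttU ⇒ bttttU ⇒ btttttU ⇒ bttttttU ⇒ btttttttU ⇒ bttttttttU ⇒ bttttttttt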